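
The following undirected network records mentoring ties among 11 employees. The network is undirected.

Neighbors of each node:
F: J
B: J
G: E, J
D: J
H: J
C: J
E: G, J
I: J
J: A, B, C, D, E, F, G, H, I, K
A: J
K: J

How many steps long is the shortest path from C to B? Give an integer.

One shortest route is C – J – B, which uses 2 edges, and C and B are not directly tied, so nothing shorter exists. So d(C,B) = 2.

2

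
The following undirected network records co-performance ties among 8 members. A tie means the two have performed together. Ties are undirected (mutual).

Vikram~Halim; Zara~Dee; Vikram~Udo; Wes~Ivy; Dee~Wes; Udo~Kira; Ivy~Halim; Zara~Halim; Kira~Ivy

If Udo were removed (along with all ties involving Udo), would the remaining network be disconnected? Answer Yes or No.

Even without Udo, every remaining node can still reach every other (the residual graph is connected), so Udo is not a cut vertex.

No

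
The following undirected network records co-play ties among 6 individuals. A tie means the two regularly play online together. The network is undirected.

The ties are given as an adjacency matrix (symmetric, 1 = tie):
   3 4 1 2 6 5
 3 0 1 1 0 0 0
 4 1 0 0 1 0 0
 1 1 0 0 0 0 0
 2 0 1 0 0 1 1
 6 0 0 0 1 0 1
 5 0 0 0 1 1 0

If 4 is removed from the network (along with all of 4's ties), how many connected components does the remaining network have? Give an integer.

2

Without 4, the remaining ties split the others into: {1, 3}; {2, 5, 6}.
That's 2 separate components.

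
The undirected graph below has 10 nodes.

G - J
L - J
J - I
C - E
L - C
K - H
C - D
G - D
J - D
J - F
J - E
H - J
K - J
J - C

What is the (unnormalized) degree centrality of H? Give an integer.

2

H is directly tied to J and K. That is 2 neighbors, so the degree of H is 2.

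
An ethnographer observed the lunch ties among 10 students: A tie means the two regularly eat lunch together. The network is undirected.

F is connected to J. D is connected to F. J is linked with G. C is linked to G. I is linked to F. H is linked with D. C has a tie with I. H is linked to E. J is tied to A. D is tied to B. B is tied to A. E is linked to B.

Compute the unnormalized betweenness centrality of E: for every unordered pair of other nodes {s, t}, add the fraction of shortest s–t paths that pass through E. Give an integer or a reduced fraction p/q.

1

Pairs whose geodesics pass through E — A–H: 1/2; B–H: 1/2.
All other pairs contribute 0.
Summing the contributions gives betweenness(E) = 1.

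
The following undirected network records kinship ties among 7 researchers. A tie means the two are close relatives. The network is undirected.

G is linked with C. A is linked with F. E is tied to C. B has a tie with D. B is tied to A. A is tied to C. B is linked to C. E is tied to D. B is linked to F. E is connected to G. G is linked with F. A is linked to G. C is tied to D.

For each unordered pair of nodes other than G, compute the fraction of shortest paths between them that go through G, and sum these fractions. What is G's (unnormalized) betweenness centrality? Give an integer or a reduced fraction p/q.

11/6

Pairs whose geodesics pass through G — C–F: 1/3; A–E: 1/2; F–E: 1.
All other pairs contribute 0.
Summing the contributions gives betweenness(G) = 11/6.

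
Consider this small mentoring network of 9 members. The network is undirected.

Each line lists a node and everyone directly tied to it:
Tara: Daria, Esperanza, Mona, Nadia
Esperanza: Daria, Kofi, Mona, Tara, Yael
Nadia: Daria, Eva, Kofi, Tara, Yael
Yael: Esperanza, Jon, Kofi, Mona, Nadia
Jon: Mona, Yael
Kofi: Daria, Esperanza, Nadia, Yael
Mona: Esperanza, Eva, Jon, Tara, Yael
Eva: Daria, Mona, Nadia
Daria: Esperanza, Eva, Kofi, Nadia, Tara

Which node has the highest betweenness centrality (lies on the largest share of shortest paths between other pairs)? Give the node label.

Unnormalized betweenness of each node: Daria:23/12, Esperanza:13/6, Eva:5/6, Jon:0, Kofi:3/4, Mona:14/3, Nadia:5/2, Tara:13/12, Yael:49/12.
Mona has the largest value, 14/3, making it the main broker — the node through which the most shortest paths run.

Mona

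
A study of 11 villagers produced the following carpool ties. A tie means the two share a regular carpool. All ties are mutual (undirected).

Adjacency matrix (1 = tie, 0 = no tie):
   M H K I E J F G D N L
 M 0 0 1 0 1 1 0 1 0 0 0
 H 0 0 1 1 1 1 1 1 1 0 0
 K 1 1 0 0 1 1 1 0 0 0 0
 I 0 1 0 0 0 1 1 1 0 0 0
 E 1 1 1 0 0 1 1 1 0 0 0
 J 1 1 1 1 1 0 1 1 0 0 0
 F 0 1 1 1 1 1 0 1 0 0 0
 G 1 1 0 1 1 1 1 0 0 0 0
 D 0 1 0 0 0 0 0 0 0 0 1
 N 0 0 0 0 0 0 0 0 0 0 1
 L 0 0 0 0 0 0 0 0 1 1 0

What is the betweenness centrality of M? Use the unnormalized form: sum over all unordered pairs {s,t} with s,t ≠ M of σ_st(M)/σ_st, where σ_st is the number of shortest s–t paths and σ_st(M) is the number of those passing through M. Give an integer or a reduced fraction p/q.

1/5

Pairs whose geodesics pass through M — K–G: 1/5.
All other pairs contribute 0.
Summing the contributions gives betweenness(M) = 1/5.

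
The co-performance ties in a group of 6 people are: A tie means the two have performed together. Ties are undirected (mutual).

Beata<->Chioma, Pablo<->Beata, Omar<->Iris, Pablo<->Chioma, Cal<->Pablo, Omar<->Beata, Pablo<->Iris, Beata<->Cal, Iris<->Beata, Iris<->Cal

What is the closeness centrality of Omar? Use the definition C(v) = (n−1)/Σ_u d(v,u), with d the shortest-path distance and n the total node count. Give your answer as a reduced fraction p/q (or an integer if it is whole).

5/8

Distances from Omar: Beata:1, Cal:2, Chioma:2, Iris:1, Pablo:2. Sum = 8.
n = 6, so closeness = 5/8.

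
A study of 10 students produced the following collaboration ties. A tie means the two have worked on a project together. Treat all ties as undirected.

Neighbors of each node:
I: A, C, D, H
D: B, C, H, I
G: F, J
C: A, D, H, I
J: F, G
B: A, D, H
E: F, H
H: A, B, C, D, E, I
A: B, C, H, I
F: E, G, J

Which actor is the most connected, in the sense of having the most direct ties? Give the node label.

H

Degrees — A:4, B:3, C:4, D:4, E:2, F:3, G:2, H:6, I:4, J:2.
The maximum is 6, attained only by H.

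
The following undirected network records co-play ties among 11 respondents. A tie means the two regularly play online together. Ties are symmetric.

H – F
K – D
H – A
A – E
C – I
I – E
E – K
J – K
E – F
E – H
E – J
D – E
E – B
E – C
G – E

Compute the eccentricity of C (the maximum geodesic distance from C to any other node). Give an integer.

Distances from C: A:2, B:2, D:2, E:1, F:2, G:2, H:2, I:1, J:2, K:2.
The largest is 2 (to D, K, F, J, B, G, A, and H), so the eccentricity of C is 2.

2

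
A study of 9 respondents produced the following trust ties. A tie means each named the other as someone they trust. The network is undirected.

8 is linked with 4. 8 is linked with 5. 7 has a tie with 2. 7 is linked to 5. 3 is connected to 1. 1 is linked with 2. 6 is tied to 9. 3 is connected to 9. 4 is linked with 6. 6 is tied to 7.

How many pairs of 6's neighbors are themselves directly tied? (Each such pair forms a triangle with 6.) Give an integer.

6's neighbors are 4, 7, and 9, but none of them are tied to each other, so no triangle contains 6.

0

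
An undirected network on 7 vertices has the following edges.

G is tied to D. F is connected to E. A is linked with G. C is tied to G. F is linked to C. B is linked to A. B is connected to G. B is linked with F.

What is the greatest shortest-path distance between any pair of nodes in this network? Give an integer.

4

Eccentricity of each node (its greatest distance to any other): A:3, B:2, C:2, D:4, E:4, F:3, G:3.
The maximum eccentricity is 4, realized for instance by the pair E–D via E – F – B – G – D. So the diameter is 4.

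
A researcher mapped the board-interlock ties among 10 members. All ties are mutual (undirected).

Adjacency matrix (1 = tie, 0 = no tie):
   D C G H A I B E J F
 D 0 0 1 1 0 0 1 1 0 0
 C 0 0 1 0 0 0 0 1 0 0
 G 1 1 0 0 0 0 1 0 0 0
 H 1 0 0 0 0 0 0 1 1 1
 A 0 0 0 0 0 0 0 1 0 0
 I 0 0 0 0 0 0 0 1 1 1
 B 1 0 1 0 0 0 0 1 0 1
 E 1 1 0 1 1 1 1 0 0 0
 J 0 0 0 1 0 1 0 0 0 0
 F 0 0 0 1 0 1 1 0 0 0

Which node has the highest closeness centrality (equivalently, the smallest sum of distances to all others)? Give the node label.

E

Farness (sum of distances to all others) for each node — A:20, B:15, C:18, D:14, E:12, F:17, G:18, H:14, I:16, J:20.
The smallest farness is 12, for E, so E has the highest closeness.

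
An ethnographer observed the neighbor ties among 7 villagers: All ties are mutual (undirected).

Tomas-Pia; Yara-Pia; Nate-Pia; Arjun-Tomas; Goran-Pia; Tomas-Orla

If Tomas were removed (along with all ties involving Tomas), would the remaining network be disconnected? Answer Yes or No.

Removing Tomas leaves {Goran, Nate, Pia, and Yara} with no path to {Arjun}, so the network splits into 3 components. Tomas is a cut vertex.

Yes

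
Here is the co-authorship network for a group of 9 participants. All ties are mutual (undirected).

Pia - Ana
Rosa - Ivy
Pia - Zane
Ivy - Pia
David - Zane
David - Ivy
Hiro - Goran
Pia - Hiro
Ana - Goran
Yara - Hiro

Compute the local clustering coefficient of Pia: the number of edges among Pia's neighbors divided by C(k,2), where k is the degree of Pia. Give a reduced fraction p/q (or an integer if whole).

0

Pia's neighbors: Ana, Hiro, Ivy, and Zane (k = 4).
Possible neighbor pairs: C(4,2) = 6. Edges among them: none → e = 0.
Clustering(Pia) = 0/6 = 0.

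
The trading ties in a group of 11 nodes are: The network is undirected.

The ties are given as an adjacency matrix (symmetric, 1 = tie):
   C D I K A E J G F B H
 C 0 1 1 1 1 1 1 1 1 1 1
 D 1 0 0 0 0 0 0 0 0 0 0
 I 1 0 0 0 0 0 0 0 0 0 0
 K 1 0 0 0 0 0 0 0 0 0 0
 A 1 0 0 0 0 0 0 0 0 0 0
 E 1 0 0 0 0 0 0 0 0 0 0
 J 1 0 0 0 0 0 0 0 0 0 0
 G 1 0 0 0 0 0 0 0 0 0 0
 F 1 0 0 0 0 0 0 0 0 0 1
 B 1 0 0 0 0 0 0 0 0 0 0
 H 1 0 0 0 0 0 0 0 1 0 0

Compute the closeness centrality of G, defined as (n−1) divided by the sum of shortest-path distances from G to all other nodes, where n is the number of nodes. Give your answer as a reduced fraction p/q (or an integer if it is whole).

Distances from G: A:2, B:2, C:1, D:2, E:2, F:2, H:2, I:2, J:2, K:2. Sum = 19.
n = 11, so closeness = 10/19.

10/19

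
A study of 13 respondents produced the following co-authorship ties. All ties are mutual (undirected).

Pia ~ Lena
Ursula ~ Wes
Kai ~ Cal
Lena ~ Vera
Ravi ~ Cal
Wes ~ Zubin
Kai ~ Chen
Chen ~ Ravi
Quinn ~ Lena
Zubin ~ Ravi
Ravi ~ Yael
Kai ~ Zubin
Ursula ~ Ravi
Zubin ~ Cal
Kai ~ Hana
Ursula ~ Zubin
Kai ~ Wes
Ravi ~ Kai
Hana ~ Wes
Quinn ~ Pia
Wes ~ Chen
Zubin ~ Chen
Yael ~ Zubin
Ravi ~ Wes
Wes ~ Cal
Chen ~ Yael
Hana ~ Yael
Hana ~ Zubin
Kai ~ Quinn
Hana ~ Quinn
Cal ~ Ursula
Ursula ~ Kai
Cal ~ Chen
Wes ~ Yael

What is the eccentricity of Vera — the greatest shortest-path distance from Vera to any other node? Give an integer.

Distances from Vera: Cal:4, Chen:4, Hana:3, Kai:3, Lena:1, Pia:2, Quinn:2, Ravi:4, Ursula:4, Wes:4, Yael:4, Zubin:4.
The largest is 4 (to Wes, Zubin, Yael, Chen, Ursula, Cal, and Ravi), so the eccentricity of Vera is 4.

4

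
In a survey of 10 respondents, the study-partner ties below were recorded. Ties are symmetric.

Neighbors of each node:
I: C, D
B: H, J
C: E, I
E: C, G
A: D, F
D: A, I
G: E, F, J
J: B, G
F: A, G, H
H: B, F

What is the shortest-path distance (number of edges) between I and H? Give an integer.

One shortest route is I – D – A – F – H, which uses 4 edges, and at distance 3 from I we only reach {F, G}, which does not include H. So d(I,H) = 4.

4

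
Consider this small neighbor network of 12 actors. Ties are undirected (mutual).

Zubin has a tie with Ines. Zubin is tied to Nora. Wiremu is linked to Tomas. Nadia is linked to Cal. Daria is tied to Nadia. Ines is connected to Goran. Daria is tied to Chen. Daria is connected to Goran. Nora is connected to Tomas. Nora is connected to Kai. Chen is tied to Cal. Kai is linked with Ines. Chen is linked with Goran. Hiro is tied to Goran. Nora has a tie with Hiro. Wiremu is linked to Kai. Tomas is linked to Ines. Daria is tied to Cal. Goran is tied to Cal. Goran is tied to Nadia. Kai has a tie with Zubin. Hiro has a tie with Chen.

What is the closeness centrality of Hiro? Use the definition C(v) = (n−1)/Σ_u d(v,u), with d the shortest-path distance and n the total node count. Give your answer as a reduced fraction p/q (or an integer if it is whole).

Distances from Hiro: Cal:2, Chen:1, Daria:2, Goran:1, Ines:2, Kai:2, Nadia:2, Nora:1, Tomas:2, Wiremu:3, Zubin:2. Sum = 20.
n = 12, so closeness = 11/20.

11/20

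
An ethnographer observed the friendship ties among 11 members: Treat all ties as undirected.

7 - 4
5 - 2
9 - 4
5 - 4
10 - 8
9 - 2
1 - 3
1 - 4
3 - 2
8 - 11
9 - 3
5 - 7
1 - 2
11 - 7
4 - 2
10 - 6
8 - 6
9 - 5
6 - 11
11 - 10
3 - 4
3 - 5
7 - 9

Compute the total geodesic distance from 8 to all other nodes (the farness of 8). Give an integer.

26

Distances from 8: 1:4, 2:4, 3:4, 4:3, 5:3, 6:1, 7:2, 9:3, 10:1, 11:1.
Sum = 4 + 4 + 4 + 3 + 3 + 1 + 2 + 3 + 1 + 1 = 26.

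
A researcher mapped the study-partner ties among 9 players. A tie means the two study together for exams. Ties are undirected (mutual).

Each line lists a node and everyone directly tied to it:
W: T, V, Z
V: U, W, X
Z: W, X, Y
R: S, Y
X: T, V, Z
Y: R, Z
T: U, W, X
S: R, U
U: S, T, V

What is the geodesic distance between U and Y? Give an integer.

3

One shortest route is U – S – R – Y, which uses 3 edges, and at distance 2 from U we only reach {R, W, X}, which does not include Y. So d(U,Y) = 3.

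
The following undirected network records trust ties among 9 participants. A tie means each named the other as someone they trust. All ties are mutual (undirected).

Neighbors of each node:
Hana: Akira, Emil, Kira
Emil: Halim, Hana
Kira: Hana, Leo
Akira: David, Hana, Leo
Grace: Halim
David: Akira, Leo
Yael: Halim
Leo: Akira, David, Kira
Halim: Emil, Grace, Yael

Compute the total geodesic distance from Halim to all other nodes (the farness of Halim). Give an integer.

19

Distances from Halim: Akira:3, David:4, Emil:1, Grace:1, Hana:2, Kira:3, Leo:4, Yael:1.
Sum = 3 + 4 + 1 + 1 + 2 + 3 + 4 + 1 = 19.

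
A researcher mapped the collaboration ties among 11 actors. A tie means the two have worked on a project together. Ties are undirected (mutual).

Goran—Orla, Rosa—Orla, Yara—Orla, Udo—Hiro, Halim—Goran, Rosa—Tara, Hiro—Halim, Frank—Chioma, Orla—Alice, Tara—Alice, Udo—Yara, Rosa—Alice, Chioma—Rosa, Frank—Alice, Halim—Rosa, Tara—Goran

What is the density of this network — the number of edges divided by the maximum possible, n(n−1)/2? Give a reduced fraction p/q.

16/55

There are 16 edges and 11 nodes, so the maximum possible is C(11,2) = 55.
Density = 16/55.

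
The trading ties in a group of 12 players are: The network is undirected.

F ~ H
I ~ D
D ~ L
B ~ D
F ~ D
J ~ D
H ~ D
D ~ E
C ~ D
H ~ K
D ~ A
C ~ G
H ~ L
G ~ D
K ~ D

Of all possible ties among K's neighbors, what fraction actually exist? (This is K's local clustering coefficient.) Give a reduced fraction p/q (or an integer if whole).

1

K's neighbors: D and H (k = 2).
Possible neighbor pairs: C(2,2) = 1. Edges among them: D–H → e = 1.
Clustering(K) = 1/1.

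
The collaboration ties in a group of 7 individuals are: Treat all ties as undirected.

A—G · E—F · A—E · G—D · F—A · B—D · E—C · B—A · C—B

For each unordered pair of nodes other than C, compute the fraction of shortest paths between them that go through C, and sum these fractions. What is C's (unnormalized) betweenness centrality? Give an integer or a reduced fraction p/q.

Pairs whose geodesics pass through C — D–E: 1/3; B–E: 1/2.
All other pairs contribute 0.
Summing the contributions gives betweenness(C) = 5/6.

5/6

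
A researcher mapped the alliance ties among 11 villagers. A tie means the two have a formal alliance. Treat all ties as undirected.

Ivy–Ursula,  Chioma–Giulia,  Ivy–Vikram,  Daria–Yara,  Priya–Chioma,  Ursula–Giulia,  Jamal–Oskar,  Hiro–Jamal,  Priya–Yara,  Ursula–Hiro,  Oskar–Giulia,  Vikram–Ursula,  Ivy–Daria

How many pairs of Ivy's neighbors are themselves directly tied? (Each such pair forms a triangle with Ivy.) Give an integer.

1

Ivy's neighbors: Daria, Ursula, and Vikram.
Neighbor pairs that are themselves tied: Ivy–Ursula–Vikram. Each forms one triangle with Ivy, for 1 in total.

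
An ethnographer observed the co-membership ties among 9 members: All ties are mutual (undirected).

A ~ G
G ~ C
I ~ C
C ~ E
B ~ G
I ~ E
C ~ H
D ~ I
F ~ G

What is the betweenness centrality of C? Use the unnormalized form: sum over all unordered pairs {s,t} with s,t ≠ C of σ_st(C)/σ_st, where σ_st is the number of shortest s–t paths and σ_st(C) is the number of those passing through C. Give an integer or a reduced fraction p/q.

19

Pairs whose geodesics pass through C — B–I: 1; B–H: 1; B–E: 1; B–D: 1; A–I: 1; A–H: 1; A–E: 1; A–D: 1; I–H: 1; I–F: 1; I–G: 1; H–E: 1; H–F: 1; H–D: 1 … (+5 more pairs).
All other pairs contribute 0.
Summing the contributions gives betweenness(C) = 19.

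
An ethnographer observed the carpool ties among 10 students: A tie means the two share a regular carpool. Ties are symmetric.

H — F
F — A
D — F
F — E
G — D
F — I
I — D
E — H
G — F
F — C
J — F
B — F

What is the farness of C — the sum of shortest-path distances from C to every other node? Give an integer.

Distances from C: A:2, B:2, D:2, E:2, F:1, G:2, H:2, I:2, J:2.
Sum = 2 + 2 + 2 + 2 + 1 + 2 + 2 + 2 + 2 = 17.

17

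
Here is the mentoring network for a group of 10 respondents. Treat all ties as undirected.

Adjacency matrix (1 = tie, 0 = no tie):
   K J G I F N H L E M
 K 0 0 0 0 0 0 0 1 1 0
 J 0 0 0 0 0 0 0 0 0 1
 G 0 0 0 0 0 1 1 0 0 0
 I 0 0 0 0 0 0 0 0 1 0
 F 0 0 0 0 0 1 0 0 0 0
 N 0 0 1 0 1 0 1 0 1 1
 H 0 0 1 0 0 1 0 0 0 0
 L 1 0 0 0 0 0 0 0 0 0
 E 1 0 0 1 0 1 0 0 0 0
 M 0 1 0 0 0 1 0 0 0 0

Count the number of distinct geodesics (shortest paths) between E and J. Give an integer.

The shortest distance is 3, and the only length-3 path is E–N–M–J. So there is exactly 1 shortest path.

1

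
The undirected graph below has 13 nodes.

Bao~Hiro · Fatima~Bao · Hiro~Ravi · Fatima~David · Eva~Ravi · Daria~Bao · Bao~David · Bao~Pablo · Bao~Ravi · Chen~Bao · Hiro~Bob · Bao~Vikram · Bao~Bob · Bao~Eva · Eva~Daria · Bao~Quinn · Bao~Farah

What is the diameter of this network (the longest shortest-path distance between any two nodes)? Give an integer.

Eccentricity of each node (its greatest distance to any other): Bao:1, Bob:2, Chen:2, Daria:2, David:2, Eva:2, Farah:2, Fatima:2, Hiro:2, Pablo:2, Quinn:2, Ravi:2, Vikram:2.
The maximum eccentricity is 2, realized for instance by the pair Eva–Fatima via Eva – Bao – Fatima. So the diameter is 2.

2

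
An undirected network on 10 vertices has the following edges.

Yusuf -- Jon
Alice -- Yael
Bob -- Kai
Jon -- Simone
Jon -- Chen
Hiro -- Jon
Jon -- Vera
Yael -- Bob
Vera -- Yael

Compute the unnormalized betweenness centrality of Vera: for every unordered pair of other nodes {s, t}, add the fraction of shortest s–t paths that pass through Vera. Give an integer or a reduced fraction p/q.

20

Pairs whose geodesics pass through Vera — Bob–Jon: 1; Bob–Simone: 1; Bob–Hiro: 1; Bob–Chen: 1; Bob–Yusuf: 1; Alice–Jon: 1; Alice–Simone: 1; Alice–Hiro: 1; Alice–Chen: 1; Alice–Yusuf: 1; Jon–Yael: 1; Jon–Kai: 1; Yael–Simone: 1; Yael–Hiro: 1 … (+6 more pairs).
All other pairs contribute 0.
Summing the contributions gives betweenness(Vera) = 20.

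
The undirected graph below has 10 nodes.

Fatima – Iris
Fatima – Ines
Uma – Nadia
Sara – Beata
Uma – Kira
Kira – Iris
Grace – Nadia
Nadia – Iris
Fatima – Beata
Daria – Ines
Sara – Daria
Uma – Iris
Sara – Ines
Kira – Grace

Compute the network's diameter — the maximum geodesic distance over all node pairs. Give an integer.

5

Eccentricity of each node (its greatest distance to any other): Beata:4, Daria:5, Fatima:3, Grace:5, Ines:4, Iris:3, Kira:4, Nadia:4, Sara:5, Uma:4.
The maximum eccentricity is 5, realized for instance by the pair Daria–Grace via Daria – Ines – Fatima – Iris – Kira – Grace. So the diameter is 5.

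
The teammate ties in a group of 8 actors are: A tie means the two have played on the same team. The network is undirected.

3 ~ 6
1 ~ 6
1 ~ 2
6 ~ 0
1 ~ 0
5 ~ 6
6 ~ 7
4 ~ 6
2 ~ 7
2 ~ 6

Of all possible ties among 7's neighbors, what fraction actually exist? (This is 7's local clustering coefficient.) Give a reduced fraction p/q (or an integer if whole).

1

7's neighbors: 2 and 6 (k = 2).
Possible neighbor pairs: C(2,2) = 1. Edges among them: 2–6 → e = 1.
Clustering(7) = 1/1.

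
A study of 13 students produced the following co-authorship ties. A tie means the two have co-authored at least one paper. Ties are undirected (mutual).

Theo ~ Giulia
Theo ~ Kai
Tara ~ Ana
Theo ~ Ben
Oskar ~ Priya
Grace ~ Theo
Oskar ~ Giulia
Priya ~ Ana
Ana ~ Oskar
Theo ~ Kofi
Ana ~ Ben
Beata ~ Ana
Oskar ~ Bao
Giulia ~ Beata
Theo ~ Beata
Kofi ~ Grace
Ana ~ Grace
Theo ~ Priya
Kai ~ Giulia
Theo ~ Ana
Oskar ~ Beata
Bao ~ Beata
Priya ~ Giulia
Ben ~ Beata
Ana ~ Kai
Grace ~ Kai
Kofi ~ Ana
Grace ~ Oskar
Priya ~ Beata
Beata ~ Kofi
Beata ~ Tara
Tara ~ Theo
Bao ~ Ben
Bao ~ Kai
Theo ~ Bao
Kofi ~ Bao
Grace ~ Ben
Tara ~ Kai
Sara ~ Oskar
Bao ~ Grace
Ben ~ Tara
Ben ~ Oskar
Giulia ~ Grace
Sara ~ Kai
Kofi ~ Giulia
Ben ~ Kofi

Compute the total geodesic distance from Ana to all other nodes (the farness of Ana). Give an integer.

15

Distances from Ana: Bao:2, Beata:1, Ben:1, Giulia:2, Grace:1, Kai:1, Kofi:1, Oskar:1, Priya:1, Sara:2, Tara:1, Theo:1.
Sum = 2 + 1 + 1 + 2 + 1 + 1 + 1 + 1 + 1 + 2 + 1 + 1 = 15.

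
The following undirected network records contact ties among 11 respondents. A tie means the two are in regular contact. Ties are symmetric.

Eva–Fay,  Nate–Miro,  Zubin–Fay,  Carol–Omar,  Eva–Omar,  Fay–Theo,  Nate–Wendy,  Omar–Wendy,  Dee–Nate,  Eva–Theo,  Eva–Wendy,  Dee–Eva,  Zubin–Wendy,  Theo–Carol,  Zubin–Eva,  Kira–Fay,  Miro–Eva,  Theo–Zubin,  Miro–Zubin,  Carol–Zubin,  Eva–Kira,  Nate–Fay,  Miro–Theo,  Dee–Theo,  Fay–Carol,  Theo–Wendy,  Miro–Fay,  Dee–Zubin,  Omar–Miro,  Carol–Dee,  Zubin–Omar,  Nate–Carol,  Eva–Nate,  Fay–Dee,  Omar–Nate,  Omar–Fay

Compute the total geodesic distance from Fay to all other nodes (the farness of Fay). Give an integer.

Distances from Fay: Carol:1, Dee:1, Eva:1, Kira:1, Miro:1, Nate:1, Omar:1, Theo:1, Wendy:2, Zubin:1.
Sum = 1 + 1 + 1 + 1 + 1 + 1 + 1 + 1 + 2 + 1 = 11.

11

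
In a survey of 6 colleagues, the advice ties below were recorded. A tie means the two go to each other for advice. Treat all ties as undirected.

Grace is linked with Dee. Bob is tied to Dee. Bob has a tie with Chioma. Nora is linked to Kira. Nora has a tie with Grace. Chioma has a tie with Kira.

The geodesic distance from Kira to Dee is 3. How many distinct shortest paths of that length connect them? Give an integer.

2

The shortest distance is 3. The length-3 paths are: Kira–Nora–Grace–Dee; Kira–Chioma–Bob–Dee.
That gives 2 distinct shortest paths.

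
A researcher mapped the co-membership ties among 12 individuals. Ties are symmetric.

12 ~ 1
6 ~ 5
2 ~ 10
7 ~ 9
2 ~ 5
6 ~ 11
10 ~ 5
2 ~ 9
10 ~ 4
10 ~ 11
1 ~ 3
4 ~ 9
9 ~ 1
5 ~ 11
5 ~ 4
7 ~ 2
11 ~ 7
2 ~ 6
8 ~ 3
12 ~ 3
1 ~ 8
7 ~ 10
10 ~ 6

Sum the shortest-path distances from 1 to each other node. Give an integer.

22

Distances from 1: 2:2, 3:1, 4:2, 5:3, 6:3, 7:2, 8:1, 9:1, 10:3, 11:3, 12:1.
Sum = 2 + 1 + 2 + 3 + 3 + 2 + 1 + 1 + 3 + 3 + 1 = 22.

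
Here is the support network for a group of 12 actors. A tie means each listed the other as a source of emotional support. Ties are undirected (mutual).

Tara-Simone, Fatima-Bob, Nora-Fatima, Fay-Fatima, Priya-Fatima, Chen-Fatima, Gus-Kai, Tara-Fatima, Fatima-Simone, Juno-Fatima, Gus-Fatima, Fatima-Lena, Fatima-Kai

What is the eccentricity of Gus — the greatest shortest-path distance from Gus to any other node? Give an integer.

Distances from Gus: Bob:2, Chen:2, Fatima:1, Fay:2, Juno:2, Kai:1, Lena:2, Nora:2, Priya:2, Simone:2, Tara:2.
The largest is 2 (to Bob, Chen, Simone, Priya, Nora, Tara, Juno, Lena, and Fay), so the eccentricity of Gus is 2.

2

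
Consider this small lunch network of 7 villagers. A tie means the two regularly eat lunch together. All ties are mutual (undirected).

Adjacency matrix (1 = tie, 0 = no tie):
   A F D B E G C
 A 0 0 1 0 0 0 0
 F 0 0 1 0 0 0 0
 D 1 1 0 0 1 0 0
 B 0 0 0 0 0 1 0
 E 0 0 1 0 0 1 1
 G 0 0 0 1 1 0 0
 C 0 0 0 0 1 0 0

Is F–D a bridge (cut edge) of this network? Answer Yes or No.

Without the F–D edge there is no alternate route between F and D, so the network disconnects. It is a bridge.

Yes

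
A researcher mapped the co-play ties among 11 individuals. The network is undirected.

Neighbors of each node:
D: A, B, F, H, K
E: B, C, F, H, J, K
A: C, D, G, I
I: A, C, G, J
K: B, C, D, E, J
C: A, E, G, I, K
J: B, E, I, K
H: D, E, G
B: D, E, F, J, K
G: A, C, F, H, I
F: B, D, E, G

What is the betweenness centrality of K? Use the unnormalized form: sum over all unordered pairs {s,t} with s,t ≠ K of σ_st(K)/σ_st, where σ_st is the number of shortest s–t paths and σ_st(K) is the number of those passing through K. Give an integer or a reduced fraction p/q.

25/12

Pairs whose geodesics pass through K — B–C: 1/2; D–E: 1/4; D–C: 1/2; D–J: 1/2; C–J: 1/3.
All other pairs contribute 0.
Summing the contributions gives betweenness(K) = 25/12.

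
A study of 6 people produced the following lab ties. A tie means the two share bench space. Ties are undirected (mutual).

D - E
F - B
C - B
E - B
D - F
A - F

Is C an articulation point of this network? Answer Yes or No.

No

Even without C, every remaining node can still reach every other (the residual graph is connected), so C is not a cut vertex.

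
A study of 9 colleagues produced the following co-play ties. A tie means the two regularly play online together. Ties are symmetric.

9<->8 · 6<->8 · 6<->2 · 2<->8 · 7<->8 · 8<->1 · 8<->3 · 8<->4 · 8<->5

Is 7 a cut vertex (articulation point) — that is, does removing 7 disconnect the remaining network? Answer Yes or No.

Even without 7, every remaining node can still reach every other (the residual graph is connected), so 7 is not a cut vertex.

No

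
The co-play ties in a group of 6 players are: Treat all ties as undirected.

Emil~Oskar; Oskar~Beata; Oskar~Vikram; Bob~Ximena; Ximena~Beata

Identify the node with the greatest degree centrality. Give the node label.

Degrees — Beata:2, Bob:1, Emil:1, Oskar:3, Vikram:1, Ximena:2.
The maximum is 3, attained only by Oskar.

Oskar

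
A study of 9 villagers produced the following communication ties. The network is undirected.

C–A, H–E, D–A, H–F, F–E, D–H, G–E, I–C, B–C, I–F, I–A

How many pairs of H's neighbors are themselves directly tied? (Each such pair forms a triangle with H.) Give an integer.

1

H's neighbors: D, E, and F.
Neighbor pairs that are themselves tied: H–E–F. Each forms one triangle with H, for 1 in total.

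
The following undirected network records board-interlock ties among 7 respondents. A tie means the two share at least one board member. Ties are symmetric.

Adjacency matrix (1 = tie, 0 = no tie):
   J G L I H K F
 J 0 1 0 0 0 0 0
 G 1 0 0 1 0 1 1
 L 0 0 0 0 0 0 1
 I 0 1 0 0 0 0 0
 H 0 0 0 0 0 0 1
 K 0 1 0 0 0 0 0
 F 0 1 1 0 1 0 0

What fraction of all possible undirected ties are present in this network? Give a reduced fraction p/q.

2/7

There are 6 edges and 7 nodes, so the maximum possible is C(7,2) = 21.
Density = 6/21 = 2/7.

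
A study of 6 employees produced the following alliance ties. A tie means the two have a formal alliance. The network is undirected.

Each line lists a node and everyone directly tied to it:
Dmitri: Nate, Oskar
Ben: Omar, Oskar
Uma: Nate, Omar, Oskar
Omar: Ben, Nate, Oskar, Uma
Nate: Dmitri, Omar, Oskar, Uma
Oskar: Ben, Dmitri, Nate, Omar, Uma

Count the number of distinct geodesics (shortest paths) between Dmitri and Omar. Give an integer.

2

The shortest distance is 2. The length-2 paths are: Dmitri–Oskar–Omar; Dmitri–Nate–Omar.
That gives 2 distinct shortest paths.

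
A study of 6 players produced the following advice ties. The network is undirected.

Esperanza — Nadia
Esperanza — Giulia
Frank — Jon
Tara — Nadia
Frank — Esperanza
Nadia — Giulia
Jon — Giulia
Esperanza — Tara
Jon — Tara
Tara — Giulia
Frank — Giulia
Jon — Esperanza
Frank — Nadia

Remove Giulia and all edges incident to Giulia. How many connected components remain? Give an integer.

Giulia's neighbors (Esperanza, Frank, Jon, Nadia, and Tara) remain reachable from one another through other ties, so the rest of the network stays in one piece.

1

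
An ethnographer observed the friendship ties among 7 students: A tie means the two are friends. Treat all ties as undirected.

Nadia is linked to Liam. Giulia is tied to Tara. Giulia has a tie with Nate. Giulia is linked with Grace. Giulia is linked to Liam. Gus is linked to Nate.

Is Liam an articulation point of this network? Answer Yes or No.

Yes

Removing Liam leaves {Giulia, Grace, Gus, Nate, and Tara} with no path to {Nadia}, so the network splits into 2 components. Liam is a cut vertex.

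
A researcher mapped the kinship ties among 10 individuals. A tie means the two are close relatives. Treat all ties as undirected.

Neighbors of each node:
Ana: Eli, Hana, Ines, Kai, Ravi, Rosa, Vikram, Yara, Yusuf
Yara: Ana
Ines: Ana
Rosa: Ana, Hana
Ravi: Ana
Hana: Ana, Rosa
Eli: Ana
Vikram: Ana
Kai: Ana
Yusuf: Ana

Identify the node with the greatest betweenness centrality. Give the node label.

Unnormalized betweenness of each node: Ana:35, Eli:0, Hana:0, Ines:0, Kai:0, Ravi:0, Rosa:0, Vikram:0, Yara:0, Yusuf:0.
Ana has the largest value, 35, making it the main broker — the node through which the most shortest paths run.

Ana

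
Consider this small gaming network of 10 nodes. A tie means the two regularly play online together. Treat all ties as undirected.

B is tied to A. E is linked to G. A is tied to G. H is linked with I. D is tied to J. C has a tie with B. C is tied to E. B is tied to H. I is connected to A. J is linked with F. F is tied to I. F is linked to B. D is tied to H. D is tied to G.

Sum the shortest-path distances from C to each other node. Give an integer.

19

Distances from C: A:2, B:1, D:3, E:1, F:2, G:2, H:2, I:3, J:3.
Sum = 2 + 1 + 3 + 1 + 2 + 2 + 2 + 3 + 3 = 19.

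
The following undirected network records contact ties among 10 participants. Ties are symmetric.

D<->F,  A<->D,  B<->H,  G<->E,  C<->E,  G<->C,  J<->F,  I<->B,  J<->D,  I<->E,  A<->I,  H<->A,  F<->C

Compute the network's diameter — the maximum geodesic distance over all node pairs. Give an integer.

4

Eccentricity of each node (its greatest distance to any other): A:3, B:4, C:4, D:3, E:3, F:4, G:4, H:4, I:3, J:4.
The maximum eccentricity is 4, realized for instance by the pair J–B via J – D – A – H – B. So the diameter is 4.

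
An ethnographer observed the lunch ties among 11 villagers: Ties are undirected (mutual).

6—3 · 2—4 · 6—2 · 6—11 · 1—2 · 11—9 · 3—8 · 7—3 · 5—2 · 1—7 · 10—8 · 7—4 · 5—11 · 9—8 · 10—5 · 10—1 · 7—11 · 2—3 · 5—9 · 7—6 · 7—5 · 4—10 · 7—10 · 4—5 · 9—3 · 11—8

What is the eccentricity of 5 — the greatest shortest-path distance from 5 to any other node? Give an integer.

2

Distances from 5: 1:2, 2:1, 3:2, 4:1, 6:2, 7:1, 8:2, 9:1, 10:1, 11:1.
The largest is 2 (to 8, 3, 6, and 1), so the eccentricity of 5 is 2.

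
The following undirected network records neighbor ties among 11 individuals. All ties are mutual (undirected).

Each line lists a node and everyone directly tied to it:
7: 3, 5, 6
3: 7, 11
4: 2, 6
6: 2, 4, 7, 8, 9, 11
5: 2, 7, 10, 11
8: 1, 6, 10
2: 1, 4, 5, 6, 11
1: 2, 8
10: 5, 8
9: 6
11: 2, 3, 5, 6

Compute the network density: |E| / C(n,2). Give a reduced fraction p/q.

There are 17 edges and 11 nodes, so the maximum possible is C(11,2) = 55.
Density = 17/55.

17/55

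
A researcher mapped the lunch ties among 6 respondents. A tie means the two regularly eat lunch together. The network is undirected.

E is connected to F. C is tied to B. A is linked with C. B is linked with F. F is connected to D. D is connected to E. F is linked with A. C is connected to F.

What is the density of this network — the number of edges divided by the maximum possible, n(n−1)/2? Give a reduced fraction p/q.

8/15

There are 8 edges and 6 nodes, so the maximum possible is C(6,2) = 15.
Density = 8/15.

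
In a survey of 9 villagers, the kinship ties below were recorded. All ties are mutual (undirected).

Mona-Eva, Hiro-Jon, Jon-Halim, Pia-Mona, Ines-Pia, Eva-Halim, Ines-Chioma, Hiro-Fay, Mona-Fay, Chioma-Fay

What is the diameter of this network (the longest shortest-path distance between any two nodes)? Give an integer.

Eccentricity of each node (its greatest distance to any other): Chioma:4, Eva:3, Fay:3, Halim:4, Hiro:3, Ines:4, Jon:4, Mona:3, Pia:4.
The maximum eccentricity is 4, realized for instance by the pair Jon–Pia via Jon – Hiro – Fay – Mona – Pia. So the diameter is 4.

4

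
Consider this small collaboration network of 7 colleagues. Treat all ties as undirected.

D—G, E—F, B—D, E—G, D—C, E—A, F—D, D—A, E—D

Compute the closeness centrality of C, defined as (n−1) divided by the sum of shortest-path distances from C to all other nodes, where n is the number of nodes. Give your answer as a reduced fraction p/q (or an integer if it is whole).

Distances from C: A:2, B:2, D:1, E:2, F:2, G:2. Sum = 11.
n = 7, so closeness = 6/11.

6/11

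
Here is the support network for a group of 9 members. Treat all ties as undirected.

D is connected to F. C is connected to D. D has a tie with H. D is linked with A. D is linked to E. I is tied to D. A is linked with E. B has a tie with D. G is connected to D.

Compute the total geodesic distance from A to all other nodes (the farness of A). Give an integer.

Distances from A: B:2, C:2, D:1, E:1, F:2, G:2, H:2, I:2.
Sum = 2 + 2 + 1 + 1 + 2 + 2 + 2 + 2 = 14.

14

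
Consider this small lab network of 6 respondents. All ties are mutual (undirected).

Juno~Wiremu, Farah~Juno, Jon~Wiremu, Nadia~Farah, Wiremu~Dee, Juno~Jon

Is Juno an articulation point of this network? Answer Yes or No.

Yes

Removing Juno leaves {Dee, Jon, and Wiremu} with no path to {Farah and Nadia}, so the network splits into 2 components. Juno is a cut vertex.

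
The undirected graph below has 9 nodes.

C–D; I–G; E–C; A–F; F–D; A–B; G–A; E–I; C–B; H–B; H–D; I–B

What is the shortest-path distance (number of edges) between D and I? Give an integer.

3

One shortest route is D – H – B – I, which uses 3 edges, and at distance 2 from D we only reach {A, B, E}, which does not include I. So d(D,I) = 3.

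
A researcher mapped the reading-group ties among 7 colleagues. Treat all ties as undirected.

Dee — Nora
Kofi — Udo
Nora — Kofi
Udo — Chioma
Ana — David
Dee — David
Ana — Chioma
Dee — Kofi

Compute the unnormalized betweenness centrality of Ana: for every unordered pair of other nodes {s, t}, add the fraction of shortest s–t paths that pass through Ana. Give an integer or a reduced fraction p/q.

2

Pairs whose geodesics pass through Ana — Dee–Chioma: 1/2; David–Chioma: 1; David–Udo: 1/2.
All other pairs contribute 0.
Summing the contributions gives betweenness(Ana) = 2.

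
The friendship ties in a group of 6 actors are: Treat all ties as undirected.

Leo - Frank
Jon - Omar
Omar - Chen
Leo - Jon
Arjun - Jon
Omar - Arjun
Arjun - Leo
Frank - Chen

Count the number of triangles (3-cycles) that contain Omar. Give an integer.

Omar's neighbors: Arjun, Chen, and Jon.
Neighbor pairs that are themselves tied: Omar–Arjun–Jon. Each forms one triangle with Omar, for 1 in total.

1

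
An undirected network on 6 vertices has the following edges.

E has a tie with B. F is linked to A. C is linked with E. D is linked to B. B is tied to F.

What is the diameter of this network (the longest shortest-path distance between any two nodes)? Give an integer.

4

Eccentricity of each node (its greatest distance to any other): A:4, B:2, C:4, D:3, E:3, F:3.
The maximum eccentricity is 4, realized for instance by the pair A–C via A – F – B – E – C. So the diameter is 4.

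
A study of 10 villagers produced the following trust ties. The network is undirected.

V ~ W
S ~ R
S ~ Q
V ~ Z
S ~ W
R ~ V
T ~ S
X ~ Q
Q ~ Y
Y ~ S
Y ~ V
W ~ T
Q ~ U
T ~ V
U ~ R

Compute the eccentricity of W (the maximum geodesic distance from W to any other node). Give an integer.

3

Distances from W: Q:2, R:2, S:1, T:1, U:3, V:1, X:3, Y:2, Z:2.
The largest is 3 (to X and U), so the eccentricity of W is 3.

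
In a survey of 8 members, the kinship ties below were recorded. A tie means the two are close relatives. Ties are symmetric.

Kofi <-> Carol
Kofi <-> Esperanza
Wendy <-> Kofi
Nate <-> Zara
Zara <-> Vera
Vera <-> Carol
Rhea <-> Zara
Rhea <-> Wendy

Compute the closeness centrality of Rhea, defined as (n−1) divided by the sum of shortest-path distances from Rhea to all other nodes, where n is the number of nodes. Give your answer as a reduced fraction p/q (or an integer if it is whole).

Distances from Rhea: Carol:3, Esperanza:3, Kofi:2, Nate:2, Vera:2, Wendy:1, Zara:1. Sum = 14.
n = 8, so closeness = 7/14 = 1/2.

1/2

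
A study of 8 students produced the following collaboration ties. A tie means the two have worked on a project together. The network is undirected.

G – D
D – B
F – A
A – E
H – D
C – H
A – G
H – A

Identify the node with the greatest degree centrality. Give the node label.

Degrees — A:4, B:1, C:1, D:3, E:1, F:1, G:2, H:3.
The maximum is 4, attained only by A.

A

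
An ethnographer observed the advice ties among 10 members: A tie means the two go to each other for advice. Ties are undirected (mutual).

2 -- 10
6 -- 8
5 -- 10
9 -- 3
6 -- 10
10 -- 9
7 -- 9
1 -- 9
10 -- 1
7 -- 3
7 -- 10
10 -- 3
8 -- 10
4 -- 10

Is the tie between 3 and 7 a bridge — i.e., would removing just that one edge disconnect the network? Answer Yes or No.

No

Even without that edge, 3 still reaches 7 via 3 – 10 – 7, so the network stays connected. Not a bridge.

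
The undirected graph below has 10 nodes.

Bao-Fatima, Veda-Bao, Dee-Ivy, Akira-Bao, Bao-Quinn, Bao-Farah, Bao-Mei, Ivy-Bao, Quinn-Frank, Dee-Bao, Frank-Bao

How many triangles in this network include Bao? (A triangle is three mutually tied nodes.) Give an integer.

2

Bao's neighbors: Akira, Dee, Farah, Fatima, Frank, Ivy, Mei, Quinn, and Veda.
Neighbor pairs that are themselves tied: Bao–Dee–Ivy; Bao–Frank–Quinn. Each forms one triangle with Bao, for 2 in total.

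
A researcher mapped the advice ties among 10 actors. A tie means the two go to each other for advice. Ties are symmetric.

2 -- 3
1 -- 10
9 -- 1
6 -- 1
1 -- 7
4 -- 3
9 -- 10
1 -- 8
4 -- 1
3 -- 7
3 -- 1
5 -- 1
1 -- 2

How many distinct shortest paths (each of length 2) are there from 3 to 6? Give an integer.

The shortest distance is 2, and the only length-2 path is 3–1–6. So there is exactly 1 shortest path.

1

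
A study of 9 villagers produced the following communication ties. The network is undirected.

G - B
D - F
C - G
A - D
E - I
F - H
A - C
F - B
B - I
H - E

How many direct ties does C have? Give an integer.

C is directly tied to A and G. That is 2 neighbors, so the degree of C is 2.

2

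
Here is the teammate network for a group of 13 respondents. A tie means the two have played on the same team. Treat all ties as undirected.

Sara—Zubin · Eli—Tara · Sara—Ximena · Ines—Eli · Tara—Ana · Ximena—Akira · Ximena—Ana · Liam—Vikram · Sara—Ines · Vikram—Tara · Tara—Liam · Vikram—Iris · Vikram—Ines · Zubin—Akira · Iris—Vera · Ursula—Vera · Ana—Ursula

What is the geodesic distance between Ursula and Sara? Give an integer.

One shortest route is Ursula – Ana – Ximena – Sara, which uses 3 edges, and at distance 2 from Ursula we only reach {Iris, Tara, Ximena}, which does not include Sara. So d(Ursula,Sara) = 3.

3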